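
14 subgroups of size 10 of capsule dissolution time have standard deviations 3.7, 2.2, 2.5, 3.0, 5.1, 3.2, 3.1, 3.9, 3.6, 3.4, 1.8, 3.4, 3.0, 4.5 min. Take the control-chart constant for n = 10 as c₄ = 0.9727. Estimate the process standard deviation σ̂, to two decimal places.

s̄ = (3.7 + 2.2 + 2.5 + 3.0 + 5.1 + 3.2 + 3.1 + 3.9 + 3.6 + 3.4 + 1.8 + 3.4 + 3.0 + 4.5) / 14 = 3.3143
σ̂ = s̄ / c₄ = 3.3143 / 0.9727 = 3.4073

3.41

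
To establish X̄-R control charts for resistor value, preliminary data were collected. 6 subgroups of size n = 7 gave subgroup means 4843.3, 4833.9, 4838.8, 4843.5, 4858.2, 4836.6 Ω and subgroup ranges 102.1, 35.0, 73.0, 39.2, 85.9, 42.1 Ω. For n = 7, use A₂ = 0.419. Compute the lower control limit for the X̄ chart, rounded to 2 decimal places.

X̄̄ = (4843.3 + 4833.9 + 4838.8 + 4843.5 + 4858.2 + 4836.6) / 6 = 29054.3000 / 6 = 4842.3833
R̄ = (102.1 + 35.0 + 73.0 + 39.2 + 85.9 + 42.1) / 6 = 377.3000 / 6 = 62.8833
LCL = X̄̄ − A₂·R̄ = 4842.3833 − 0.419 × 62.8833 = 4816.0352

4816.04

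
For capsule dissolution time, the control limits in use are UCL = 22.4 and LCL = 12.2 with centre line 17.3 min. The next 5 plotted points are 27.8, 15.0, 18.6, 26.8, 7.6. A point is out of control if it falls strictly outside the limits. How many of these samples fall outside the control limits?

3

Compare each point to [12.2, 22.4]: sample 1 = 27.8 > UCL; sample 4 = 26.8 > UCL; sample 5 = 7.6 < LCL.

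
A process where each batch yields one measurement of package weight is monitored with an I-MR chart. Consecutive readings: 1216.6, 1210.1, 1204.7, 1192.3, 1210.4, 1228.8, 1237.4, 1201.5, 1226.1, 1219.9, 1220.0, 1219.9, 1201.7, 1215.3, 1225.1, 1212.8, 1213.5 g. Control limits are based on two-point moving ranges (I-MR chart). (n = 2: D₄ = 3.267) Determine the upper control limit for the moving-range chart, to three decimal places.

38.979

Moving ranges: 6.5, 5.4, 12.4, 18.1, 18.4, 8.6, 35.9, 24.6, 6.2, 0.1, 0.1, 18.2, 13.6, 9.8, 12.3, 0.7; M̄R̄ = 190.9000 / 16 = 11.9313
UCL_MR = D₄·M̄R̄ = 3.267 × 11.9313 = 38.9794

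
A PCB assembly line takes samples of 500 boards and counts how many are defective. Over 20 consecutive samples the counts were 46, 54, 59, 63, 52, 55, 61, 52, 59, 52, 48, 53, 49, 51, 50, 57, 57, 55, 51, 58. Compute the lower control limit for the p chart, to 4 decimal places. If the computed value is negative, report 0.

p̄ = Σdᵢ / (k·n) = 1082 / (20 × 500) = 0.10820
LCL = p̄ − 3·√(p̄(1−p̄)/n) = 0.10820 − 3 × 0.01389 = 0.06652

0.0665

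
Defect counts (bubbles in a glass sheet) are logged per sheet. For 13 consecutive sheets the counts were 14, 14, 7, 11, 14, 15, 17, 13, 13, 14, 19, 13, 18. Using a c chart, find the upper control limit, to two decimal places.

25.22

c̄ = (14 + 14 + 7 + 11 + 14 + 15 + 17 + 13 + 13 + 14 + 19 + 13 + 18) / 13 = 182 / 13 = 14.0000
UCL = c̄ + 3√c̄ = 14.0000 + 3 × √14.0000 = 14.0000 + 3 × 3.7417 = 25.2250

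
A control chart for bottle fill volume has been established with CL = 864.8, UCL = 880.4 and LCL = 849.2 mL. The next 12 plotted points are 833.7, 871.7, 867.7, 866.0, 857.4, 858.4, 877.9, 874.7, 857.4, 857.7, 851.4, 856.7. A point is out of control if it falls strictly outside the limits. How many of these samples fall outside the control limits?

Compare each point to [849.2, 880.4]: sample 1 = 833.7 < LCL.

1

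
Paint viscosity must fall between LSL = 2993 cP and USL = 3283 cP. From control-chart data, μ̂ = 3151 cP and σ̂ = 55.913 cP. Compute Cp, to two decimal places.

Cp = (USL − LSL) / (6σ̂) = (3283 − 2993) / (6 × 55.913) = 290.0000 / 335.4780 = 0.8644

0.86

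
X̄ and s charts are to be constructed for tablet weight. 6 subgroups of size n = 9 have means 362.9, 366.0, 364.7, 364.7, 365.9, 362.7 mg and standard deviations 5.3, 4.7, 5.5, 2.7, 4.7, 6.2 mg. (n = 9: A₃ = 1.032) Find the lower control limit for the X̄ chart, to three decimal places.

359.478

X̄̄ = (362.9 + 366.0 + 364.7 + 364.7 + 365.9 + 362.7) / 6 = 364.4833
s̄ = (5.3 + 4.7 + 5.5 + 2.7 + 4.7 + 6.2) / 6 = 4.8500
LCL = X̄̄ − A₃·s̄ = 364.4833 − 1.032 × 4.8500 = 359.4781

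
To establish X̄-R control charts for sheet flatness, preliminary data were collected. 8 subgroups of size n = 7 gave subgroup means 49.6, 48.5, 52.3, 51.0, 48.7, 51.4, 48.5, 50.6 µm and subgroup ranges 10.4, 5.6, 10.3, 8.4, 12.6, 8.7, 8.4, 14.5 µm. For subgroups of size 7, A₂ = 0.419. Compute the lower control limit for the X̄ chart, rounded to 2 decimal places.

45.94

X̄̄ = (49.6 + 48.5 + 52.3 + 51.0 + 48.7 + 51.4 + 48.5 + 50.6) / 8 = 400.6000 / 8 = 50.0750
R̄ = (10.4 + 5.6 + 10.3 + 8.4 + 12.6 + 8.7 + 8.4 + 14.5) / 8 = 78.9000 / 8 = 9.8625
LCL = X̄̄ − A₂·R̄ = 50.0750 − 0.419 × 9.8625 = 45.9426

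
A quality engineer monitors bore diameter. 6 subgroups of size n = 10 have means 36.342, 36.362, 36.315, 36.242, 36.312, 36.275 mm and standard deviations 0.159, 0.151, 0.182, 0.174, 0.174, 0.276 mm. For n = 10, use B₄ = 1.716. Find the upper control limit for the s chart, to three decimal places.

s̄ = (0.159 + 0.151 + 0.182 + 0.174 + 0.174 + 0.276) / 6 = 0.1860
UCL_s = B₄·s̄ = 1.716 × 0.1860 = 0.3192

0.319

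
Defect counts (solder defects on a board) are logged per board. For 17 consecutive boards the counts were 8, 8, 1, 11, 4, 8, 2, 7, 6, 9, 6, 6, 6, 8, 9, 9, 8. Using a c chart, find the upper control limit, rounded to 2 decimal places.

14.66

c̄ = (8 + 8 + 1 + 11 + 4 + 8 + 2 + 7 + 6 + 9 + 6 + 6 + 6 + 8 + 9 + 9 + 8) / 17 = 116 / 17 = 6.8235
UCL = c̄ + 3√c̄ = 6.8235 + 3 × √6.8235 = 6.8235 + 3 × 2.6122 = 14.6601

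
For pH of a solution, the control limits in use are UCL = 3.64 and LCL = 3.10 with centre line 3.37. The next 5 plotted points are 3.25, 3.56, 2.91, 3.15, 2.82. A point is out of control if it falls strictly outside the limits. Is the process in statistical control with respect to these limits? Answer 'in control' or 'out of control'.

Compare each point to [3.10, 3.64]: sample 3 = 2.91 < LCL; sample 5 = 2.82 < LCL.

out of control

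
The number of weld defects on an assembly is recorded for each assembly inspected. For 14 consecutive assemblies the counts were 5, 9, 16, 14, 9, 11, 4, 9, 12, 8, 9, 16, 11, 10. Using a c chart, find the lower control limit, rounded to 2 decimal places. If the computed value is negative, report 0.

0.63

c̄ = (5 + 9 + 16 + 14 + 9 + 11 + 4 + 9 + 12 + 8 + 9 + 16 + 11 + 10) / 14 = 143 / 14 = 10.2143
LCL = c̄ − 3√c̄ = 10.2143 − 3 × 3.1960 = 0.6263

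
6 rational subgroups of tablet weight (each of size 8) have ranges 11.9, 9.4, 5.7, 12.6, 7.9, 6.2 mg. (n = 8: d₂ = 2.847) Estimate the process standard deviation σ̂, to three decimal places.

3.144

R̄ = (11.9 + 9.4 + 5.7 + 12.6 + 7.9 + 6.2) / 6 = 8.9500
σ̂ = R̄ / d₂ = 8.9500 / 2.847 = 3.1437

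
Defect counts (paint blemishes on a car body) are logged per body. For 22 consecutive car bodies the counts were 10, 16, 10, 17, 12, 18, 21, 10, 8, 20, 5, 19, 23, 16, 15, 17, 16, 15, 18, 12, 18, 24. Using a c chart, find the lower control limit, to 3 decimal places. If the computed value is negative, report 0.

3.661

c̄ = (10 + 16 + 10 + 17 + 12 + 18 + 21 + 10 + 8 + 20 + 5 + 19 + 23 + 16 + 15 + 17 + 16 + 15 + 18 + 12 + 18 + 24) / 22 = 340 / 22 = 15.4545
LCL = c̄ − 3√c̄ = 15.4545 − 3 × 3.9312 = 3.6609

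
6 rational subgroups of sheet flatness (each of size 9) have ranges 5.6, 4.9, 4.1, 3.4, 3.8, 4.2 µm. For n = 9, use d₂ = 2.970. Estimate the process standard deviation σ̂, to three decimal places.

R̄ = (5.6 + 4.9 + 4.1 + 3.4 + 3.8 + 4.2) / 6 = 4.3333
σ̂ = R̄ / d₂ = 4.3333 / 2.970 = 1.4590

1.459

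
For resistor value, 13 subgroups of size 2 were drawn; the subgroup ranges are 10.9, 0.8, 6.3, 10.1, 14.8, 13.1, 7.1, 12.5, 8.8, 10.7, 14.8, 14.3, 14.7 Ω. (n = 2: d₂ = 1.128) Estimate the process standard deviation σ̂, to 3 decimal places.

9.472

R̄ = (10.9 + 0.8 + 6.3 + 10.1 + 14.8 + 13.1 + 7.1 + 12.5 + 8.8 + 10.7 + 14.8 + 14.3 + 14.7) / 13 = 10.6846
σ̂ = R̄ / d₂ = 10.6846 / 1.128 = 9.4722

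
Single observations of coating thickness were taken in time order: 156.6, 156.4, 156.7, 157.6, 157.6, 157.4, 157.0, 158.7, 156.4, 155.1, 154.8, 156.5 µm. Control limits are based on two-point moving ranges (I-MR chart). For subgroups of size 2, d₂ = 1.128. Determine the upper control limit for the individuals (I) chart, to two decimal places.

158.98

X̄ = (156.6 + 156.4 + 156.7 + 157.6 + 157.6 + 157.4 + 157.0 + 158.7 + 156.4 + 155.1 + 154.8 + 156.5) / 12 = 156.7333
Moving ranges: 0.2, 0.3, 0.9, 0.0, 0.2, 0.4, 1.7, 2.3, 1.3, 0.3, 1.7; M̄R̄ = 9.3000 / 11 = 0.8455
UCL = X̄ + 3·M̄R̄/d₂ = 156.7333 + 3 × 0.8455 / 1.128 = 158.9819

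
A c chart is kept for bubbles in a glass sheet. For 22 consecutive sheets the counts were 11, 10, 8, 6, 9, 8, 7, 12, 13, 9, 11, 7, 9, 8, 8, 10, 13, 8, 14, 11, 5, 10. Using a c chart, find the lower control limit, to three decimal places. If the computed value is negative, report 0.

c̄ = (11 + 10 + 8 + 6 + 9 + 8 + 7 + 12 + 13 + 9 + 11 + 7 + 9 + 8 + 8 + 10 + 13 + 8 + 14 + 11 + 5 + 10) / 22 = 207 / 22 = 9.4091
LCL = c̄ − 3√c̄ = 9.4091 − 3 × 3.0674 = 0.2068

0.207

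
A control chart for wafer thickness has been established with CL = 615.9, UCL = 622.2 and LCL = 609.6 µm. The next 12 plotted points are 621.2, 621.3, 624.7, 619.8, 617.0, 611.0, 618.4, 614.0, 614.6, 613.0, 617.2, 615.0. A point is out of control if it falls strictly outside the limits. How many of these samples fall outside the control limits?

Compare each point to [609.6, 622.2]: sample 3 = 624.7 > UCL.

1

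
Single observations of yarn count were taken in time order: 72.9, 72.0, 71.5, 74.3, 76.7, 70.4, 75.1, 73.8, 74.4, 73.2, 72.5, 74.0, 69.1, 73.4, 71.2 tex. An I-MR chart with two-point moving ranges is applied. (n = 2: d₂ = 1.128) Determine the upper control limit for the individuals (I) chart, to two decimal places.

79.48

X̄ = (72.9 + 72.0 + 71.5 + 74.3 + 76.7 + 70.4 + 75.1 + 73.8 + 74.4 + 73.2 + 72.5 + 74.0 + 69.1 + 73.4 + 71.2) / 15 = 72.9667
Moving ranges: 0.9, 0.5, 2.8, 2.4, 6.3, 4.7, 1.3, 0.6, 1.2, 0.7, 1.5, 4.9, 4.3, 2.2; M̄R̄ = 34.3000 / 14 = 2.4500
UCL = X̄ + 3·M̄R̄/d₂ = 72.9667 + 3 × 2.4500 / 1.128 = 79.4826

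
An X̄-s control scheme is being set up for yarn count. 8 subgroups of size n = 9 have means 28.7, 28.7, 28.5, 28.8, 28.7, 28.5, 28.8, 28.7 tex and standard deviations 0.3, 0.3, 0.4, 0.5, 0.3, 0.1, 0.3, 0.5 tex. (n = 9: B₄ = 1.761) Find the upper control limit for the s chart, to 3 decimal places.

s̄ = (0.3 + 0.3 + 0.4 + 0.5 + 0.3 + 0.1 + 0.3 + 0.5) / 8 = 0.3375
UCL_s = B₄·s̄ = 1.761 × 0.3375 = 0.5943

0.594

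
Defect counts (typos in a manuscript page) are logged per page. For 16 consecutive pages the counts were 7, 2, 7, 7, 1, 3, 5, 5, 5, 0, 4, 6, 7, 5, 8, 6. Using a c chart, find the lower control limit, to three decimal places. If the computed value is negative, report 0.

c̄ = (7 + 2 + 7 + 7 + 1 + 3 + 5 + 5 + 5 + 0 + 4 + 6 + 7 + 5 + 8 + 6) / 16 = 78 / 16 = 4.8750
LCL = c̄ − 3√c̄ = 4.8750 − 3 × 2.2079 = -1.7488 → 0 (cannot be negative)

0.000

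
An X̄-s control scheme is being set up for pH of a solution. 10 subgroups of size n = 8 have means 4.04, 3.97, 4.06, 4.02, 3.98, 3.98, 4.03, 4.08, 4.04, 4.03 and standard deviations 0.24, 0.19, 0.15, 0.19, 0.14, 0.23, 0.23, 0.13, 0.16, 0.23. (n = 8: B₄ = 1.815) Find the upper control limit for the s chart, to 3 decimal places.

s̄ = (0.24 + 0.19 + 0.15 + 0.19 + 0.14 + 0.23 + 0.23 + 0.13 + 0.16 + 0.23) / 10 = 0.1890
UCL_s = B₄·s̄ = 1.815 × 0.1890 = 0.3430

0.343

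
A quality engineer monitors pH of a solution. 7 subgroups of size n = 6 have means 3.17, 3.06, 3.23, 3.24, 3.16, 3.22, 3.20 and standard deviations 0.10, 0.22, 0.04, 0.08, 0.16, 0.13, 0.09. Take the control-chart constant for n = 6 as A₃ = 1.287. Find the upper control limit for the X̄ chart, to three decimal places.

3.334

X̄̄ = (3.17 + 3.06 + 3.23 + 3.24 + 3.16 + 3.22 + 3.20) / 7 = 3.1829
s̄ = (0.10 + 0.22 + 0.04 + 0.08 + 0.16 + 0.13 + 0.09) / 7 = 0.1171
UCL = X̄̄ + A₃·s̄ = 3.1829 + 1.287 × 0.1171 = 3.3336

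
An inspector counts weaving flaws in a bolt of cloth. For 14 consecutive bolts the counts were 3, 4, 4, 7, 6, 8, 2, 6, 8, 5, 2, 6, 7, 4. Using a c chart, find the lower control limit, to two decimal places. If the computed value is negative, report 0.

c̄ = (3 + 4 + 4 + 7 + 6 + 8 + 2 + 6 + 8 + 5 + 2 + 6 + 7 + 4) / 14 = 72 / 14 = 5.1429
LCL = c̄ − 3√c̄ = 5.1429 − 3 × 2.2678 = -1.6605 → 0 (cannot be negative)

0.00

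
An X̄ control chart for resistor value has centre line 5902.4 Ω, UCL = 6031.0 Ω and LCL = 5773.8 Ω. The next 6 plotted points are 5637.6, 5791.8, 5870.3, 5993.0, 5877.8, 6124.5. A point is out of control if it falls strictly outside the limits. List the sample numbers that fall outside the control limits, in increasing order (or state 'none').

Compare each point to [5773.8, 6031.0]: sample 1 = 5637.6 < LCL; sample 6 = 6124.5 > UCL.

1, 6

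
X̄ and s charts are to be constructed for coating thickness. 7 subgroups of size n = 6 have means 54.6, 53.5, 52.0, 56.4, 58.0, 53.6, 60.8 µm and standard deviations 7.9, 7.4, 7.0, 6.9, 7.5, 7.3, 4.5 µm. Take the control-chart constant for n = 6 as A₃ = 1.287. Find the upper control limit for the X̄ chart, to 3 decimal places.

X̄̄ = (54.6 + 53.5 + 52.0 + 56.4 + 58.0 + 53.6 + 60.8) / 7 = 55.5571
s̄ = (7.9 + 7.4 + 7.0 + 6.9 + 7.5 + 7.3 + 4.5) / 7 = 6.9286
UCL = X̄̄ + A₃·s̄ = 55.5571 + 1.287 × 6.9286 = 64.4742

64.474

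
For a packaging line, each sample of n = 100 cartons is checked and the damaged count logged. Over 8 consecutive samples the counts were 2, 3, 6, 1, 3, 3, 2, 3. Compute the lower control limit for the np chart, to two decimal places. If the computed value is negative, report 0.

0.00

p̄ = Σdᵢ / (k·n) = 23 / (8 × 100) = 0.02875
LCL = np̄ − 3·√(np̄(1−p̄)) = 2.8750 − 3 × 1.6710 = -2.1381 → 0 (negative, so LCL = 0)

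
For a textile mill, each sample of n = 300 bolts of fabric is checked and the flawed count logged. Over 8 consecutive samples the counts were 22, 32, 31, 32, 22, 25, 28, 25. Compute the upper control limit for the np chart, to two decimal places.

p̄ = Σdᵢ / (k·n) = 217 / (8 × 300) = 0.09042
UCL = np̄ + 3·√(np̄(1−p̄)) = 27.1250 + 3 × √(27.1250×0.90958) = 27.1250 + 3 × 4.9671 = 42.0264

42.03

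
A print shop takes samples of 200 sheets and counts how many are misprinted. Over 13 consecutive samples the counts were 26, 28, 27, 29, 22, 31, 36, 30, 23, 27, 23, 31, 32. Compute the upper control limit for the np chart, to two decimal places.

p̄ = Σdᵢ / (k·n) = 365 / (13 × 200) = 0.14038
UCL = np̄ + 3·√(np̄(1−p̄)) = 28.0769 + 3 × √(28.0769×0.85962) = 28.0769 + 3 × 4.9128 = 42.8152

42.82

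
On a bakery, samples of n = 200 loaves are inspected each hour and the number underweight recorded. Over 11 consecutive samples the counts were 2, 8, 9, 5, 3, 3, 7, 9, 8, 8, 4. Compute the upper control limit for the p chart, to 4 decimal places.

p̄ = Σdᵢ / (k·n) = 66 / (11 × 200) = 0.03000
UCL = p̄ + 3·√(p̄(1−p̄)/n) = 0.03000 + 3 × √(0.03000×0.97000/200) = 0.03000 + 3 × 0.01206 = 0.06619

0.0662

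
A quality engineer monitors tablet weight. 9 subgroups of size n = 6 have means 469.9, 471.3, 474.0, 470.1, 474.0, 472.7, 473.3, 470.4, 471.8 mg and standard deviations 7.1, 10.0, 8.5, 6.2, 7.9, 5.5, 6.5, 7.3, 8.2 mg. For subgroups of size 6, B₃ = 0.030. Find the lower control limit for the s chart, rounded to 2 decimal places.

s̄ = (7.1 + 10.0 + 8.5 + 6.2 + 7.9 + 5.5 + 6.5 + 7.3 + 8.2) / 9 = 7.4667
LCL_s = B₃·s̄ = 0.030 × 7.4667 = 0.2240

0.22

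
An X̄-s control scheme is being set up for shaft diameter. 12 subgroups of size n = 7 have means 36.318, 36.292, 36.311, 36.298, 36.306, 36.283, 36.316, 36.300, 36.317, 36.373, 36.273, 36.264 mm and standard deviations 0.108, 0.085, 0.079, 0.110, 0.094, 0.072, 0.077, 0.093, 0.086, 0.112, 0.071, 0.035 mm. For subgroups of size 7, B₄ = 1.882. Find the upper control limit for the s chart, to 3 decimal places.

s̄ = (0.108 + 0.085 + 0.079 + 0.110 + 0.094 + 0.072 + 0.077 + 0.093 + 0.086 + 0.112 + 0.071 + 0.035) / 12 = 0.0852
UCL_s = B₄·s̄ = 1.882 × 0.0852 = 0.1603

0.160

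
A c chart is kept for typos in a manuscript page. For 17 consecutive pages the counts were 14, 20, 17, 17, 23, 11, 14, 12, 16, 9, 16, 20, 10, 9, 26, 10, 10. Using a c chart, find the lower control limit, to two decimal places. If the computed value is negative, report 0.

3.35

c̄ = (14 + 20 + 17 + 17 + 23 + 11 + 14 + 12 + 16 + 9 + 16 + 20 + 10 + 9 + 26 + 10 + 10) / 17 = 254 / 17 = 14.9412
LCL = c̄ − 3√c̄ = 14.9412 − 3 × 3.8654 = 3.3450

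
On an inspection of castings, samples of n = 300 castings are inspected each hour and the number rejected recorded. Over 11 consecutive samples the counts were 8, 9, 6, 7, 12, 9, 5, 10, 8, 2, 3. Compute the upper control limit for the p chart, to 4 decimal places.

0.0504

p̄ = Σdᵢ / (k·n) = 79 / (11 × 300) = 0.02394
UCL = p̄ + 3·√(p̄(1−p̄)/n) = 0.02394 + 3 × √(0.02394×0.97606/300) = 0.02394 + 3 × 0.00883 = 0.05042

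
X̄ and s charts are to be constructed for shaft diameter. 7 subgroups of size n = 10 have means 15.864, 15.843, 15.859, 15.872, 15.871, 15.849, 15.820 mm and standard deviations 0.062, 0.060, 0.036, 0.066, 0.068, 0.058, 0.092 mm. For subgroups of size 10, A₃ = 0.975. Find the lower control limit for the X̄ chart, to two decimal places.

15.79

X̄̄ = (15.864 + 15.843 + 15.859 + 15.872 + 15.871 + 15.849 + 15.820) / 7 = 15.8540
s̄ = (0.062 + 0.060 + 0.036 + 0.066 + 0.068 + 0.058 + 0.092) / 7 = 0.0631
LCL = X̄̄ − A₃·s̄ = 15.8540 − 0.975 × 0.0631 = 15.7924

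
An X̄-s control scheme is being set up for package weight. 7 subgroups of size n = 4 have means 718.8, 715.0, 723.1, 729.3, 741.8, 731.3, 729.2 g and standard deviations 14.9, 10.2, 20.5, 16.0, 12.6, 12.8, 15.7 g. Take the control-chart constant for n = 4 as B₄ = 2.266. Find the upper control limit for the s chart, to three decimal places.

33.245

s̄ = (14.9 + 10.2 + 20.5 + 16.0 + 12.6 + 12.8 + 15.7) / 7 = 14.6714
UCL_s = B₄·s̄ = 2.266 × 14.6714 = 33.2455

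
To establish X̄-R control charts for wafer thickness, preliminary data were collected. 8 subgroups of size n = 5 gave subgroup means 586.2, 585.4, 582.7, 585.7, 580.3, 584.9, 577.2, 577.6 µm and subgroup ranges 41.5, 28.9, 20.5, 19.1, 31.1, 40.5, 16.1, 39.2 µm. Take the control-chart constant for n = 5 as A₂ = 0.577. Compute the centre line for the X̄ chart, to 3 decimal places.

X̄̄ = (586.2 + 585.4 + 582.7 + 585.7 + 580.3 + 584.9 + 577.2 + 577.6) / 8 = 4660.0000 / 8 = 582.5000
CL = X̄̄ = 582.5000

582.500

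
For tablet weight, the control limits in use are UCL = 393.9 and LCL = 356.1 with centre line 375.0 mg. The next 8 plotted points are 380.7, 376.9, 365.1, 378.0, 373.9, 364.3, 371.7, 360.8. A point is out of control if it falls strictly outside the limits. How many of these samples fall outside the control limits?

0

All 8 points lie within [356.1, 393.9].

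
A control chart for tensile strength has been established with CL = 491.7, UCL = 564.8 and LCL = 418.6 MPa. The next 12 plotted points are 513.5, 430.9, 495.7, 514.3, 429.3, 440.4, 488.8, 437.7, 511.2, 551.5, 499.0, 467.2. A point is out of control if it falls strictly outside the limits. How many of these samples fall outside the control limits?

0

All 12 points lie within [418.6, 564.8].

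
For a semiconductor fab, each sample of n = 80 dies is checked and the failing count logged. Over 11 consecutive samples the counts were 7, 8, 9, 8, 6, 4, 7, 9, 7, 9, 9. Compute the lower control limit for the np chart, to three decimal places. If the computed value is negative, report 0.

0.000

p̄ = Σdᵢ / (k·n) = 83 / (11 × 80) = 0.09432
LCL = np̄ − 3·√(np̄(1−p̄)) = 7.5455 − 3 × 2.6142 = -0.2970 → 0 (negative, so LCL = 0)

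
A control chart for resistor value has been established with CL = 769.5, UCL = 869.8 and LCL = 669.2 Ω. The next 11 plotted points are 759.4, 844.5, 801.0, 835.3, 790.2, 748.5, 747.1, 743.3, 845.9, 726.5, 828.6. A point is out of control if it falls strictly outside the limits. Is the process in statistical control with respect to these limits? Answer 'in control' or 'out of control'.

All 11 points lie within [669.2, 869.8].

in control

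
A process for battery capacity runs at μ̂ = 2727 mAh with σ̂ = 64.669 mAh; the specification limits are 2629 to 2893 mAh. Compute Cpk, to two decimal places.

0.51

Cpu = (USL − μ̂) / (3σ̂) = (2893 − 2727) / (3 × 64.669) = 0.8556; Cpl = (μ̂ − LSL) / (3σ̂) = (2727 − 2629) / (3 × 64.669) = 0.5051; Cpk = min(Cpu, Cpl) = 0.5051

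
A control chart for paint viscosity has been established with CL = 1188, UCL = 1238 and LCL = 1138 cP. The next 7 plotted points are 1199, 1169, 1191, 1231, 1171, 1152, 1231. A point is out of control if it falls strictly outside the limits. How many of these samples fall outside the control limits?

0

All 7 points lie within [1138, 1238].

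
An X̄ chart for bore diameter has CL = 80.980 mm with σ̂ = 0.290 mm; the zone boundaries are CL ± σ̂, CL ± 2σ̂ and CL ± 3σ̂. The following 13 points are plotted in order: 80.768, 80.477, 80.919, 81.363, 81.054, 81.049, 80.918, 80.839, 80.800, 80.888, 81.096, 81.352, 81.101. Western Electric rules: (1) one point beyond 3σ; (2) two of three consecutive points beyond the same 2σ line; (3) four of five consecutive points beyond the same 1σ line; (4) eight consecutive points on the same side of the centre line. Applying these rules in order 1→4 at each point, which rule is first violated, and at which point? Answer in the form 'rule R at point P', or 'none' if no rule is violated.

none

Zone of each point (C = within 1σ̂, B = 1σ̂–2σ̂, A = 2σ̂–3σ̂, * = beyond 3σ̂; sign = side of CL): 1:-C, 2:-B, 3:-C, 4:+B, 5:+C, 6:+C, 7:-C, 8:-C, 9:-C, 10:-C, 11:+C, 12:+B, 13:+C
No rule fires across all 13 points.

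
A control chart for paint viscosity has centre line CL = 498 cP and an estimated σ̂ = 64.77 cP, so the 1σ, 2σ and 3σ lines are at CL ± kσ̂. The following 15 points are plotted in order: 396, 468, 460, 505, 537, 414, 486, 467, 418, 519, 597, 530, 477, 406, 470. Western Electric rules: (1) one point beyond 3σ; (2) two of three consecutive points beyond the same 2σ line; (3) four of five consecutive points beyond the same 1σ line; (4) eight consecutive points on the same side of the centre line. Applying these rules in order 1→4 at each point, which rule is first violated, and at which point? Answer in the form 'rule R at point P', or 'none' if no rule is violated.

none

Zone of each point (C = within 1σ̂, B = 1σ̂–2σ̂, A = 2σ̂–3σ̂, * = beyond 3σ̂; sign = side of CL): 1:-B, 2:-C, 3:-C, 4:+C, 5:+C, 6:-B, 7:-C, 8:-C, 9:-B, 10:+C, 11:+B, 12:+C, 13:-C, 14:-B, 15:-C
No rule fires across all 15 points.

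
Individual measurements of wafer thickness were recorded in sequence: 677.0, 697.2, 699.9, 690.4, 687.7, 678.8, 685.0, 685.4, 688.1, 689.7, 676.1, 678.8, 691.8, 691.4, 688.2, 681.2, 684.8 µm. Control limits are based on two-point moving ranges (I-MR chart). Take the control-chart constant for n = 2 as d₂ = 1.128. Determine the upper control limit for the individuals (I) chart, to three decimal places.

702.915

X̄ = (677.0 + 697.2 + 699.9 + 690.4 + 687.7 + 678.8 + 685.0 + 685.4 + 688.1 + 689.7 + 676.1 + 678.8 + 691.8 + 691.4 + 688.2 + 681.2 + 684.8) / 17 = 686.5588
Moving ranges: 20.2, 2.7, 9.5, 2.7, 8.9, 6.2, 0.4, 2.7, 1.6, 13.6, 2.7, 13.0, 0.4, 3.2, 7.0, 3.6; M̄R̄ = 98.4000 / 16 = 6.1500
UCL = X̄ + 3·M̄R̄/d₂ = 686.5588 + 3 × 6.1500 / 1.128 = 702.9152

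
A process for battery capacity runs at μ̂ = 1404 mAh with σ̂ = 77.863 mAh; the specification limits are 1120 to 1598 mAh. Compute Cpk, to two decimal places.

Cpu = (USL − μ̂) / (3σ̂) = (1598 − 1404) / (3 × 77.863) = 0.8305; Cpl = (μ̂ − LSL) / (3σ̂) = (1404 − 1120) / (3 × 77.863) = 1.2158; Cpk = min(Cpu, Cpl) = 0.8305

0.83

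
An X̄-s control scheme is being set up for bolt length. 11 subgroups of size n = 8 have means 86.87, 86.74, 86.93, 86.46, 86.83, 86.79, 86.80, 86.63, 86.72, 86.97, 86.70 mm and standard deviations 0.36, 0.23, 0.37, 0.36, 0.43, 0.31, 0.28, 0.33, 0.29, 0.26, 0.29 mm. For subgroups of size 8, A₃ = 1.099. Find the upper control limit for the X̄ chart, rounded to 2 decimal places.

87.12

X̄̄ = (86.87 + 86.74 + 86.93 + 86.46 + 86.83 + 86.79 + 86.80 + 86.63 + 86.72 + 86.97 + 86.70) / 11 = 86.7673
s̄ = (0.36 + 0.23 + 0.37 + 0.36 + 0.43 + 0.31 + 0.28 + 0.33 + 0.29 + 0.26 + 0.29) / 11 = 0.3191
UCL = X̄̄ + A₃·s̄ = 86.7673 + 1.099 × 0.3191 = 87.1180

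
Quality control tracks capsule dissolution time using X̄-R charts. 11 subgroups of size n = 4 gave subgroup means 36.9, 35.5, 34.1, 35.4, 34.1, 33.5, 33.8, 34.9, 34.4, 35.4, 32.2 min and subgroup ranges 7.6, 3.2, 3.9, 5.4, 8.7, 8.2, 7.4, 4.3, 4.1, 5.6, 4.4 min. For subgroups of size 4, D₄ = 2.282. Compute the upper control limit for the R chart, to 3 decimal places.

13.028

R̄ = (7.6 + 3.2 + 3.9 + 5.4 + 8.7 + 8.2 + 7.4 + 4.3 + 4.1 + 5.6 + 4.4) / 11 = 62.8000 / 11 = 5.7091
UCL_R = D₄·R̄ = 2.282 × 5.7091 = 13.0281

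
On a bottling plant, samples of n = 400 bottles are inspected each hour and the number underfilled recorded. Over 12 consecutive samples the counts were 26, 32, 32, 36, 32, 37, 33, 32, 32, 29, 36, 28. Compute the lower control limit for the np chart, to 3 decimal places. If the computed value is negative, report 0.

15.786

p̄ = Σdᵢ / (k·n) = 385 / (12 × 400) = 0.08021
LCL = np̄ − 3·√(np̄(1−p̄)) = 32.0833 − 3 × 5.4323 = 15.7864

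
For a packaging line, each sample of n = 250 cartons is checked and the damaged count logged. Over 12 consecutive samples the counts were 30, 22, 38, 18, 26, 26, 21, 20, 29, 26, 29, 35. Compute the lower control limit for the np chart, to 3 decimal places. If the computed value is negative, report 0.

12.024

p̄ = Σdᵢ / (k·n) = 320 / (12 × 250) = 0.10667
LCL = np̄ − 3·√(np̄(1−p̄)) = 26.6667 − 3 × 4.8808 = 12.0243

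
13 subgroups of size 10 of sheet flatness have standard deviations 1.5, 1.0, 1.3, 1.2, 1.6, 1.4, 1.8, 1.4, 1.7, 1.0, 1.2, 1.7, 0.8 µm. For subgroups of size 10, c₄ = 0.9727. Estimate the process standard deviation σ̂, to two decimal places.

s̄ = (1.5 + 1.0 + 1.3 + 1.2 + 1.6 + 1.4 + 1.8 + 1.4 + 1.7 + 1.0 + 1.2 + 1.7 + 0.8) / 13 = 1.3538
σ̂ = s̄ / c₄ = 1.3538 / 0.9727 = 1.3918

1.39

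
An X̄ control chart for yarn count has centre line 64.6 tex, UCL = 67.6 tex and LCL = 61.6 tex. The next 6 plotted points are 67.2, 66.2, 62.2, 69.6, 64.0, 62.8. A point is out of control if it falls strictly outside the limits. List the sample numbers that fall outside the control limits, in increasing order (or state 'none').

Compare each point to [61.6, 67.6]: sample 4 = 69.6 > UCL.

4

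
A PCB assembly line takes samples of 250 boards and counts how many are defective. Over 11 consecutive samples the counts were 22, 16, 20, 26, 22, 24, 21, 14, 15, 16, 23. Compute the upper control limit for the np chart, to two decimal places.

32.75

p̄ = Σdᵢ / (k·n) = 219 / (11 × 250) = 0.07964
UCL = np̄ + 3·√(np̄(1−p̄)) = 19.9091 + 3 × √(19.9091×0.92036) = 19.9091 + 3 × 4.2806 = 32.7509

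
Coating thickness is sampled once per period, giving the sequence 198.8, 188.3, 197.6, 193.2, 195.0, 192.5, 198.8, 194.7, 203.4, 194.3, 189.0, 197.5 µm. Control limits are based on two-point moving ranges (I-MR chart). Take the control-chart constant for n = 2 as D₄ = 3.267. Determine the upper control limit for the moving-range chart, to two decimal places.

Moving ranges: 10.5, 9.3, 4.4, 1.8, 2.5, 6.3, 4.1, 8.7, 9.1, 5.3, 8.5; M̄R̄ = 70.5000 / 11 = 6.4091
UCL_MR = D₄·M̄R̄ = 3.267 × 6.4091 = 20.9385

20.94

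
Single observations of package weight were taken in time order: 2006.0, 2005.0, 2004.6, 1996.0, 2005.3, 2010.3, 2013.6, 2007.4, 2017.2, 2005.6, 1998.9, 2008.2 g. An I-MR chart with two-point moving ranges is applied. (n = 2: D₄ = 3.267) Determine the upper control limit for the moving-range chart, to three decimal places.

Moving ranges: 1.0, 0.4, 8.6, 9.3, 5.0, 3.3, 6.2, 9.8, 11.6, 6.7, 9.3; M̄R̄ = 71.2000 / 11 = 6.4727
UCL_MR = D₄·M̄R̄ = 3.267 × 6.4727 = 21.1464

21.146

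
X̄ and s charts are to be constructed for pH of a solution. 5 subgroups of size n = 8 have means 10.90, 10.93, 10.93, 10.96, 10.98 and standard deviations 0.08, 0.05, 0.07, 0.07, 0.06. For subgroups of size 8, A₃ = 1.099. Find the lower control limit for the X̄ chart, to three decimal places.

10.867

X̄̄ = (10.90 + 10.93 + 10.93 + 10.96 + 10.98) / 5 = 10.9400
s̄ = (0.08 + 0.05 + 0.07 + 0.07 + 0.06) / 5 = 0.0660
LCL = X̄̄ − A₃·s̄ = 10.9400 − 1.099 × 0.0660 = 10.8675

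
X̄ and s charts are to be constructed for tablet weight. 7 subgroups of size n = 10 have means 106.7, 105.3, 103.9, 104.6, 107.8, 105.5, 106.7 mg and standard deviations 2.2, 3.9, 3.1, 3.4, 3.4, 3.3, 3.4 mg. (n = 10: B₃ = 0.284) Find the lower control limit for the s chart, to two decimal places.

0.92

s̄ = (2.2 + 3.9 + 3.1 + 3.4 + 3.4 + 3.3 + 3.4) / 7 = 3.2429
LCL_s = B₃·s̄ = 0.284 × 3.2429 = 0.9210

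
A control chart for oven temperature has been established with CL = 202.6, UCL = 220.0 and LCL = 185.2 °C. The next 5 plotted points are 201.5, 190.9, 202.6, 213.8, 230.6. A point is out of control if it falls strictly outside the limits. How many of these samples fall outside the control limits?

Compare each point to [185.2, 220.0]: sample 5 = 230.6 > UCL.

1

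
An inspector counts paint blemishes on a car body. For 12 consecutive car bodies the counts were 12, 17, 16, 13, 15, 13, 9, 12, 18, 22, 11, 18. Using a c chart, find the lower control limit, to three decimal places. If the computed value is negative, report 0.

c̄ = (12 + 17 + 16 + 13 + 15 + 13 + 9 + 12 + 18 + 22 + 11 + 18) / 12 = 176 / 12 = 14.6667
LCL = c̄ − 3√c̄ = 14.6667 − 3 × 3.8297 = 3.1775

3.178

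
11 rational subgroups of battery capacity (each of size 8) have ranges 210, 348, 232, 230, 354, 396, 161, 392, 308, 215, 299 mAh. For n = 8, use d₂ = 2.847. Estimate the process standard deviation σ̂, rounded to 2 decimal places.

R̄ = (210 + 348 + 232 + 230 + 354 + 396 + 161 + 392 + 308 + 215 + 299) / 11 = 285.9091
σ̂ = R̄ / d₂ = 285.9091 / 2.847 = 100.4247

100.42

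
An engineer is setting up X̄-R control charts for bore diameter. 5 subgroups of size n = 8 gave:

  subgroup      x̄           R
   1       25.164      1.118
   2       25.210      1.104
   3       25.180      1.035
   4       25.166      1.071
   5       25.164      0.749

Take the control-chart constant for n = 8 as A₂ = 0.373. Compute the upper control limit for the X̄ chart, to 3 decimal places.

25.556

X̄̄ = (25.164 + 25.210 + 25.180 + 25.166 + 25.164) / 5 = 125.8840 / 5 = 25.1768
R̄ = (1.118 + 1.104 + 1.035 + 1.071 + 0.749) / 5 = 5.0770 / 5 = 1.0154
UCL = X̄̄ + A₂·R̄ = 25.1768 + 0.373 × 1.0154 = 25.5555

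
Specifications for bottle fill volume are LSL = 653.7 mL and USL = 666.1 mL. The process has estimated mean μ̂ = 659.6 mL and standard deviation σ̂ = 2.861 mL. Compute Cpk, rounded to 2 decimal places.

Cpu = (USL − μ̂) / (3σ̂) = (666.1 − 659.6) / (3 × 2.861) = 0.7573; Cpl = (μ̂ − LSL) / (3σ̂) = (659.6 − 653.7) / (3 × 2.861) = 0.6874; Cpk = min(Cpu, Cpl) = 0.6874

0.69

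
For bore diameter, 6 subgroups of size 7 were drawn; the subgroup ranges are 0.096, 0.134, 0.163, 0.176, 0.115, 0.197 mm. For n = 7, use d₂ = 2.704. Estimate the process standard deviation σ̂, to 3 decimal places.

0.054

R̄ = (0.096 + 0.134 + 0.163 + 0.176 + 0.115 + 0.197) / 6 = 0.1468
σ̂ = R̄ / d₂ = 0.1468 / 2.704 = 0.0543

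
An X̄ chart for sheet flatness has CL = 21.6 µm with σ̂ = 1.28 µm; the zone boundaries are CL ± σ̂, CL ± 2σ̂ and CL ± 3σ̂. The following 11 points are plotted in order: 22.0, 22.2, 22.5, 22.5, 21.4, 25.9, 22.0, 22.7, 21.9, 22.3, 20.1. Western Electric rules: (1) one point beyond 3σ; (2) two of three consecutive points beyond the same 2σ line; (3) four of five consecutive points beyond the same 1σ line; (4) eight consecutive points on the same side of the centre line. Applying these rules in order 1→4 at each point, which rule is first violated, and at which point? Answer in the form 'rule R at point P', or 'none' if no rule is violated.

Zone of each point (C = within 1σ̂, B = 1σ̂–2σ̂, A = 2σ̂–3σ̂, * = beyond 3σ̂; sign = side of CL): 1:+C, 2:+C, 3:+C, 4:+C, 5:-C, 6:+*, 7:+C, 8:+C, 9:+C, 10:+C, 11:-B
Rule 1 (one point beyond the 3σ limits) is satisfied at point 6.

rule 1 at point 6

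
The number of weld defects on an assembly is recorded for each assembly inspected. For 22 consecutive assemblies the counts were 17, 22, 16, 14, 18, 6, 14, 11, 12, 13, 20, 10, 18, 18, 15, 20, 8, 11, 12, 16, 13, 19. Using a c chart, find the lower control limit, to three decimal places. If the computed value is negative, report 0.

c̄ = (17 + 22 + 16 + 14 + 18 + 6 + 14 + 11 + 12 + 13 + 20 + 10 + 18 + 18 + 15 + 20 + 8 + 11 + 12 + 16 + 13 + 19) / 22 = 323 / 22 = 14.6818
LCL = c̄ − 3√c̄ = 14.6818 − 3 × 3.8317 = 3.1868

3.187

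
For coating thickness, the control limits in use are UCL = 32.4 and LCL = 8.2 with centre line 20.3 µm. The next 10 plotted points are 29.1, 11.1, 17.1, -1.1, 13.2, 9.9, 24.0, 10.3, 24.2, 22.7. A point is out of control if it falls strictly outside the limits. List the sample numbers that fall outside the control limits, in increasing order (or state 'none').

4

Compare each point to [8.2, 32.4]: sample 4 = -1.1 < LCL.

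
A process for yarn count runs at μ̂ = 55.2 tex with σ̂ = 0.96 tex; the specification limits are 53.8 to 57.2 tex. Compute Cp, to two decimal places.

Cp = (USL − LSL) / (6σ̂) = (57.2 − 53.8) / (6 × 0.96) = 3.4000 / 5.7600 = 0.5903

0.59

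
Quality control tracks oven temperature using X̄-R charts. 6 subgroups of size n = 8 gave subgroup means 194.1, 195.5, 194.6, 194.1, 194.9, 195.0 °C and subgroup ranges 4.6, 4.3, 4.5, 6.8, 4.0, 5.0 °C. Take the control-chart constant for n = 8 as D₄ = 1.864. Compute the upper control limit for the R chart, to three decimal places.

R̄ = (4.6 + 4.3 + 4.5 + 6.8 + 4.0 + 5.0) / 6 = 29.2000 / 6 = 4.8667
UCL_R = D₄·R̄ = 1.864 × 4.8667 = 9.0715

9.071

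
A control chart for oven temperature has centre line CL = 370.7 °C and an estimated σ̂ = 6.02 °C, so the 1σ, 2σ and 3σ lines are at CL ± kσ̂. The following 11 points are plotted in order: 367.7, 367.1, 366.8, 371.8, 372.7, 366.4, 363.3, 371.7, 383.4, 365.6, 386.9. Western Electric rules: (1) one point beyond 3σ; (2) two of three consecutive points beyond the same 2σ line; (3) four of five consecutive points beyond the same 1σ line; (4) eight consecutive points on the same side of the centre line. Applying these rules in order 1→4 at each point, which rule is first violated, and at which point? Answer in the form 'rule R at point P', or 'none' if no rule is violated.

Zone of each point (C = within 1σ̂, B = 1σ̂–2σ̂, A = 2σ̂–3σ̂, * = beyond 3σ̂; sign = side of CL): 1:-C, 2:-C, 3:-C, 4:+C, 5:+C, 6:-C, 7:-B, 8:+C, 9:+A, 10:-C, 11:+A
Rule 2 (two of three consecutive points beyond the same 2σ limit) is satisfied at point 11.

rule 2 at point 11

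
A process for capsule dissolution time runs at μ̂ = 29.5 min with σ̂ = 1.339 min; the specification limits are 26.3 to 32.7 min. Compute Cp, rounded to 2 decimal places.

Cp = (USL − LSL) / (6σ̂) = (32.7 − 26.3) / (6 × 1.339) = 6.4000 / 8.0340 = 0.7966

0.80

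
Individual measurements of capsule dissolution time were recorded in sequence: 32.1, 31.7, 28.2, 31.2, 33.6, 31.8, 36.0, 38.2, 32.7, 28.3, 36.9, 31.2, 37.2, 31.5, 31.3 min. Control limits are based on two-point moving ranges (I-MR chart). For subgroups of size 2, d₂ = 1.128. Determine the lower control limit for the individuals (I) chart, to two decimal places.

22.61

X̄ = (32.1 + 31.7 + 28.2 + 31.2 + 33.6 + 31.8 + 36.0 + 38.2 + 32.7 + 28.3 + 36.9 + 31.2 + 37.2 + 31.5 + 31.3) / 15 = 32.7933
Moving ranges: 0.4, 3.5, 3.0, 2.4, 1.8, 4.2, 2.2, 5.5, 4.4, 8.6, 5.7, 6.0, 5.7, 0.2; M̄R̄ = 53.6000 / 14 = 3.8286
LCL = X̄ − 3·M̄R̄/d₂ = 32.7933 − 3 × 3.8286 / 1.128 = 22.6110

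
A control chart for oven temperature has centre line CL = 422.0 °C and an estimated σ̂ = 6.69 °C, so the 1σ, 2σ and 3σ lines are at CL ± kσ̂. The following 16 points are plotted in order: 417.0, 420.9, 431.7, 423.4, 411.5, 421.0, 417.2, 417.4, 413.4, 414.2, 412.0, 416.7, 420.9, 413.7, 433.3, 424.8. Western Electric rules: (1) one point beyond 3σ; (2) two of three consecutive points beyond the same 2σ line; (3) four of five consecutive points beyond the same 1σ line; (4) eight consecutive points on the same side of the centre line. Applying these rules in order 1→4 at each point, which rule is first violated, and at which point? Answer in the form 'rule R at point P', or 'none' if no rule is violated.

Zone of each point (C = within 1σ̂, B = 1σ̂–2σ̂, A = 2σ̂–3σ̂, * = beyond 3σ̂; sign = side of CL): 1:-C, 2:-C, 3:+B, 4:+C, 5:-B, 6:-C, 7:-C, 8:-C, 9:-B, 10:-B, 11:-B, 12:-C, 13:-C, 14:-B, 15:+B, 16:+C
Rule 4 (eight consecutive points on the same side of the centre line) is satisfied at point 12.

rule 4 at point 12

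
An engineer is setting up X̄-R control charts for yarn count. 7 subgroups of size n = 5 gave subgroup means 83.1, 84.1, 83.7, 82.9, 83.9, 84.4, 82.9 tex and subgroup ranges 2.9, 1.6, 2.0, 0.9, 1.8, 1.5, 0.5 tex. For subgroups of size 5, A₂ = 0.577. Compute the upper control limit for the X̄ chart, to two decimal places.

84.49

X̄̄ = (83.1 + 84.1 + 83.7 + 82.9 + 83.9 + 84.4 + 82.9) / 7 = 585.0000 / 7 = 83.5714
R̄ = (2.9 + 1.6 + 2.0 + 0.9 + 1.8 + 1.5 + 0.5) / 7 = 11.2000 / 7 = 1.6000
UCL = X̄̄ + A₂·R̄ = 83.5714 + 0.577 × 1.6000 = 84.4946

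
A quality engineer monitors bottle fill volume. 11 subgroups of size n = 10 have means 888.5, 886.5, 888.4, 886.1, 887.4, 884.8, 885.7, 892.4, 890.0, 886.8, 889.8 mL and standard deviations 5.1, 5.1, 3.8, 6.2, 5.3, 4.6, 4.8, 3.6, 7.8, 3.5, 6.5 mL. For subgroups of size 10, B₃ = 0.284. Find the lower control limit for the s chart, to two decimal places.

1.45

s̄ = (5.1 + 5.1 + 3.8 + 6.2 + 5.3 + 4.6 + 4.8 + 3.6 + 7.8 + 3.5 + 6.5) / 11 = 5.1182
LCL_s = B₃·s̄ = 0.284 × 5.1182 = 1.4536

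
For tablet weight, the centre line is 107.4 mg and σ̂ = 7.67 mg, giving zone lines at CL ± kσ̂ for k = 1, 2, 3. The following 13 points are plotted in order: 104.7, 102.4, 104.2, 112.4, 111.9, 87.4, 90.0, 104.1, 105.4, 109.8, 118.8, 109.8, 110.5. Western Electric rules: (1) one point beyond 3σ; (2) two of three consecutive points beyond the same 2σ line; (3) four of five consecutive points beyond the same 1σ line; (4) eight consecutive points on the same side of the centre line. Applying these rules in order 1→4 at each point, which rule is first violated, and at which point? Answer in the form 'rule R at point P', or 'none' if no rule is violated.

Zone of each point (C = within 1σ̂, B = 1σ̂–2σ̂, A = 2σ̂–3σ̂, * = beyond 3σ̂; sign = side of CL): 1:-C, 2:-C, 3:-C, 4:+C, 5:+C, 6:-A, 7:-A, 8:-C, 9:-C, 10:+C, 11:+B, 12:+C, 13:+C
Rule 2 (two of three consecutive points beyond the same 2σ limit) is satisfied at point 7.

rule 2 at point 7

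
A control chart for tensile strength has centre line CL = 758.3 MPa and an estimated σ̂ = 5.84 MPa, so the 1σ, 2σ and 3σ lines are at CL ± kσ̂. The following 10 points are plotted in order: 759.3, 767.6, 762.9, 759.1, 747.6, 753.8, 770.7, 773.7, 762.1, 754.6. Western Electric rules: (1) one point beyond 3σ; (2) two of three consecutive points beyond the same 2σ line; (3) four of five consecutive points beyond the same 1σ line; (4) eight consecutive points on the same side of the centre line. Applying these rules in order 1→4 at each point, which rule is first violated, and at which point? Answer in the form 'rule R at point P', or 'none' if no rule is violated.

Zone of each point (C = within 1σ̂, B = 1σ̂–2σ̂, A = 2σ̂–3σ̂, * = beyond 3σ̂; sign = side of CL): 1:+C, 2:+B, 3:+C, 4:+C, 5:-B, 6:-C, 7:+A, 8:+A, 9:+C, 10:-C
Rule 2 (two of three consecutive points beyond the same 2σ limit) is satisfied at point 8.

rule 2 at point 8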